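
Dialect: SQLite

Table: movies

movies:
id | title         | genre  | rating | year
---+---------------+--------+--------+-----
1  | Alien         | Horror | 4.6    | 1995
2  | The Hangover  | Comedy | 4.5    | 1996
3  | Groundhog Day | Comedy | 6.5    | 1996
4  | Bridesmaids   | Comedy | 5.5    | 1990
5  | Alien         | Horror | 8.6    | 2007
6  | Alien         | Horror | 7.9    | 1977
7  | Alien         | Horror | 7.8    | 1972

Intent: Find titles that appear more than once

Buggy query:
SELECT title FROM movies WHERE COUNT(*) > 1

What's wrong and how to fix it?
Bug: COUNT(*) is an aggregate and cannot be used in WHERE

Fix: GROUP BY title, then filter groups with HAVING COUNT(*) > 1

Corrected query:
SELECT title FROM movies GROUP BY title HAVING COUNT(*) > 1

Result:
title
-----
Alien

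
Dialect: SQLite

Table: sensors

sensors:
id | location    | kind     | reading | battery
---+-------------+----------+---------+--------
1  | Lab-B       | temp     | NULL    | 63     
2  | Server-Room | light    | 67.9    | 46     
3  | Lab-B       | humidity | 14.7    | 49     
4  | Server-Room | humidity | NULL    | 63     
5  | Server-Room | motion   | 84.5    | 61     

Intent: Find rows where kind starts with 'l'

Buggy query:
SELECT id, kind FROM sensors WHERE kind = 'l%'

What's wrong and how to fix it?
Bug: '=' compares the literal string including the % character; pattern matching needs LIKE

Fix: Use LIKE for wildcard pattern matching

Corrected query:
SELECT id, kind FROM sensors WHERE kind LIKE 'l%'

Result:
id | kind 
---+------
2  | light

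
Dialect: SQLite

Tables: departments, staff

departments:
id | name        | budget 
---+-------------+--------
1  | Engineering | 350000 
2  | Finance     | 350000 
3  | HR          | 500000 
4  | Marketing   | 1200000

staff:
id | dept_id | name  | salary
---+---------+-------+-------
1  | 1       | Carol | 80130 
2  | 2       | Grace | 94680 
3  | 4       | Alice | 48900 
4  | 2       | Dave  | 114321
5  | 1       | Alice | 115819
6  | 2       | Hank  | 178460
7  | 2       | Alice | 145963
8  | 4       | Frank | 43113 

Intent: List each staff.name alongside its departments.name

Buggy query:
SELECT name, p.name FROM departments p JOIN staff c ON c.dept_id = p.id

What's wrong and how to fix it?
Bug: 'name' exists in both joined tables, so the database can't tell which one is meant

Fix: Prefix ambiguous columns with the table alias

Corrected query:
SELECT c.name, p.name FROM departments p JOIN staff c ON c.dept_id = p.id

Result:
name  | name       
------+------------
Carol | Engineering
Grace | Finance    
Alice | Marketing  
Dave  | Finance    
Alice | Engineering
Hank  | Finance    
Alice | Finance    
Frank | Marketing  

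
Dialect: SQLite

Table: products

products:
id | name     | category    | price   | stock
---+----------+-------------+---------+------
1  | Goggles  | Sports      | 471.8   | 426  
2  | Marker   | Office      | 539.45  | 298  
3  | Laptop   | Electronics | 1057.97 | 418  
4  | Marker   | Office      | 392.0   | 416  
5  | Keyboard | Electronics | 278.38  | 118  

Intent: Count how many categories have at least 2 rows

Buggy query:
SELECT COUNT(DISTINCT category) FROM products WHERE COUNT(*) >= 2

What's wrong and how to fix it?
Bug: COUNT(*) cannot appear in WHERE; the per-group count doesn't exist yet

Fix: Group first with HAVING COUNT(*) >= 2, then COUNT the resulting groups

Corrected query:
SELECT COUNT(*) FROM (SELECT category FROM products GROUP BY category HAVING COUNT(*) >= 2)

Result:
COUNT(*)
--------
2       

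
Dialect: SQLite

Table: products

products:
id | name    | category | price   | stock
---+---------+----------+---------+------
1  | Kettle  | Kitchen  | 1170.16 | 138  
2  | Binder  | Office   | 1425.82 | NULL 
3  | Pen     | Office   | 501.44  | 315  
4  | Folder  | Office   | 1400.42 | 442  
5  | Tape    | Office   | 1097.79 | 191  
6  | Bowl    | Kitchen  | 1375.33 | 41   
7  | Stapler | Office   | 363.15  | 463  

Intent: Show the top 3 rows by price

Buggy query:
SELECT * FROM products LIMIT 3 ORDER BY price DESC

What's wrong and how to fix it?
Bug: ORDER BY cannot follow LIMIT; LIMIT is the final clause

Fix: Sort with ORDER BY, then apply LIMIT

Corrected query:
SELECT * FROM products ORDER BY price DESC LIMIT 3

Result:
id | name   | category | price   | stock
---+--------+----------+---------+------
2  | Binder | Office   | 1425.82 | NULL 
4  | Folder | Office   | 1400.42 | 442  
6  | Bowl   | Kitchen  | 1375.33 | 41   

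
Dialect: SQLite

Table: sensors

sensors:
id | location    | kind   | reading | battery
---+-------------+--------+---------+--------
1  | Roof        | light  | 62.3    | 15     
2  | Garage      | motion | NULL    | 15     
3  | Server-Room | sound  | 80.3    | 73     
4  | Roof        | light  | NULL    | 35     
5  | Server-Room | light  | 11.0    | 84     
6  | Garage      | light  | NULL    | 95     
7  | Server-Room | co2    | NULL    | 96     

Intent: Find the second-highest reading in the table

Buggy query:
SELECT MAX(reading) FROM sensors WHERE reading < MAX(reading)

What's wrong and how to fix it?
Bug: MAX(reading) on the right of the comparison is an aggregate-in-WHERE error

Fix: Put the inner MAX in a scalar subquery

Corrected query:
SELECT MAX(reading) FROM sensors WHERE reading < (SELECT MAX(reading) FROM sensors)

Result:
MAX(reading)
------------
62.3        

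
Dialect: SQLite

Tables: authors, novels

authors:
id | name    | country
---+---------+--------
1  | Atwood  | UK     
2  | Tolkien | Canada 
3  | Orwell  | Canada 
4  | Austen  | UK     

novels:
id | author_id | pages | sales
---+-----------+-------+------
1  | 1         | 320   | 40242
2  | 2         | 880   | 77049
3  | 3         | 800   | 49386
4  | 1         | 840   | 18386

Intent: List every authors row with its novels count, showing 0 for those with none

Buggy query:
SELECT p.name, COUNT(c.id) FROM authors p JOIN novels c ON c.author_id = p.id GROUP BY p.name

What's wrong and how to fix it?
Bug: An inner join excludes parents with zero children

Fix: Switch to LEFT JOIN to retain unmatched parent rows

Corrected query:
SELECT p.name, COUNT(c.id) FROM authors p LEFT JOIN novels c ON c.author_id = p.id GROUP BY p.name

Result:
name    | COUNT(c.id)
--------+------------
Atwood  | 2          
Austen  | 0          
Orwell  | 1          
Tolkien | 1          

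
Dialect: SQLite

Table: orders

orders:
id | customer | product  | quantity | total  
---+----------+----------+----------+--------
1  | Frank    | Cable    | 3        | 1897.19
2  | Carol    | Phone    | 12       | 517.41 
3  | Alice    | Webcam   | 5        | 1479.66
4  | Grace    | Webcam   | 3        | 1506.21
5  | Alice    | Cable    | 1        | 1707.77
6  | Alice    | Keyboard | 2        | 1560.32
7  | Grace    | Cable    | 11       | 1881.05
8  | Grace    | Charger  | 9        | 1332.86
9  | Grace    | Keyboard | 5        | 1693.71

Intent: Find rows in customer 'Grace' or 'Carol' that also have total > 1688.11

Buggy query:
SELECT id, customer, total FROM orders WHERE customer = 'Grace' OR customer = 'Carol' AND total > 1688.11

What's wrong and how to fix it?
Bug: Without parentheses, AND is evaluated before OR, so the total filter only applies to the 'Carol' branch

Fix: Group the OR with parentheses (or use IN), then AND the threshold

Corrected query:
SELECT id, customer, total FROM orders WHERE (customer = 'Grace' OR customer = 'Carol') AND total > 1688.11

Result:
id | customer | total  
---+----------+--------
7  | Grace    | 1881.05
9  | Grace    | 1693.71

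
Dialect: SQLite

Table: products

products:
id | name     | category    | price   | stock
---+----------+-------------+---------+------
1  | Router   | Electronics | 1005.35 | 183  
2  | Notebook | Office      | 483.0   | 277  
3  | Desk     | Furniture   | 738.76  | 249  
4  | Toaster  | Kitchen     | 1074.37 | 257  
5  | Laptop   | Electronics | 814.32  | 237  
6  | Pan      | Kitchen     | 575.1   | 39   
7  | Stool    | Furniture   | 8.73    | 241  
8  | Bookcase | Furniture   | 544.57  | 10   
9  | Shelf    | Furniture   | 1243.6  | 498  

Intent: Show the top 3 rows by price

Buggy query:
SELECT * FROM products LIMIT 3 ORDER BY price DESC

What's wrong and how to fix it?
Bug: LIMIT must come after ORDER BY

Fix: Swap the clauses: ORDER BY first, then LIMIT

Corrected query:
SELECT * FROM products ORDER BY price DESC LIMIT 3

Result:
id | name    | category    | price   | stock
---+---------+-------------+---------+------
9  | Shelf   | Furniture   | 1243.6  | 498  
4  | Toaster | Kitchen     | 1074.37 | 257  
1  | Router  | Electronics | 1005.35 | 183  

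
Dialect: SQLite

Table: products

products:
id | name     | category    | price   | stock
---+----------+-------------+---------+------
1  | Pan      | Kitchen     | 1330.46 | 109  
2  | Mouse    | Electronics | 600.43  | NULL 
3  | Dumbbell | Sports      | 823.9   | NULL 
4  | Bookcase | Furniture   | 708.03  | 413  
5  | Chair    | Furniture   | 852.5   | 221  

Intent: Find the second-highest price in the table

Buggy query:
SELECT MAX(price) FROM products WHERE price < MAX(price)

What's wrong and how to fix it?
Bug: The inner MAX is an aggregate inside WHERE, which is not allowed

Fix: Put the inner MAX in a scalar subquery

Corrected query:
SELECT MAX(price) FROM products WHERE price < (SELECT MAX(price) FROM products)

Result:
MAX(price)
----------
852.5     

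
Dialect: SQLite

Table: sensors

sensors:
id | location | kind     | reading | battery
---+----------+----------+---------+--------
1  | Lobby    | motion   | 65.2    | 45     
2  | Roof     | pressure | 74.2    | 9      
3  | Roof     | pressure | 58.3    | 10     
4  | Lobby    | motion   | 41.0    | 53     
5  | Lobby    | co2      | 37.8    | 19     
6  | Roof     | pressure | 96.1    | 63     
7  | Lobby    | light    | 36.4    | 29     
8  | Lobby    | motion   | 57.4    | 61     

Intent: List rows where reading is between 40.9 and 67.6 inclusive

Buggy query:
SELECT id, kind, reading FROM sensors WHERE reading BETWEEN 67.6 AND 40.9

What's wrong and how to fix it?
Bug: BETWEEN expects the lower bound first; with 67.6 AND 40.9 the range is empty

Fix: Swap the bounds so the smaller value comes first

Corrected query:
SELECT id, kind, reading FROM sensors WHERE reading BETWEEN 40.9 AND 67.6

Result:
id | kind     | reading
---+----------+--------
1  | motion   | 65.2   
3  | pressure | 58.3   
4  | motion   | 41     
8  | motion   | 57.4   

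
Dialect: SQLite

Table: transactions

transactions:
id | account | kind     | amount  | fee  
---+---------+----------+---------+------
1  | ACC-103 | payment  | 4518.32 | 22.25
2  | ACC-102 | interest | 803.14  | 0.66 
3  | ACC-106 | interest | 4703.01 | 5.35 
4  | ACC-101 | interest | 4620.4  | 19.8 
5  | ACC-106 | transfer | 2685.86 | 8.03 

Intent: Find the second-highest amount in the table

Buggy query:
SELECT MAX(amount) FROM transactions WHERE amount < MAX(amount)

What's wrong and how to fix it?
Bug: MAX(amount) on the right of the comparison is an aggregate-in-WHERE error

Fix: Put the inner MAX in a scalar subquery

Corrected query:
SELECT MAX(amount) FROM transactions WHERE amount < (SELECT MAX(amount) FROM transactions)

Result:
MAX(amount)
-----------
4620.4     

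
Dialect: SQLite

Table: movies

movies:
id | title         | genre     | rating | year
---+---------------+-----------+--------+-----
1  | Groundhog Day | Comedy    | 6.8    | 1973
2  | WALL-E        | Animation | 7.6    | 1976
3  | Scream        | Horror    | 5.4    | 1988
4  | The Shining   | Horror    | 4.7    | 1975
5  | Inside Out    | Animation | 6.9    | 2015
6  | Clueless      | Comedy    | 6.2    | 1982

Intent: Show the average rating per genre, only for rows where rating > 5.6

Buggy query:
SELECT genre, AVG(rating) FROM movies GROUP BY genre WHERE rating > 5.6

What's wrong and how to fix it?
Bug: WHERE cannot follow GROUP BY

Fix: Place WHERE between FROM and GROUP BY

Corrected query:
SELECT genre, AVG(rating) FROM movies WHERE rating > 5.6 GROUP BY genre

Result:
genre     | AVG(rating)
----------+------------
Animation | 7.25       
Comedy    | 6.5        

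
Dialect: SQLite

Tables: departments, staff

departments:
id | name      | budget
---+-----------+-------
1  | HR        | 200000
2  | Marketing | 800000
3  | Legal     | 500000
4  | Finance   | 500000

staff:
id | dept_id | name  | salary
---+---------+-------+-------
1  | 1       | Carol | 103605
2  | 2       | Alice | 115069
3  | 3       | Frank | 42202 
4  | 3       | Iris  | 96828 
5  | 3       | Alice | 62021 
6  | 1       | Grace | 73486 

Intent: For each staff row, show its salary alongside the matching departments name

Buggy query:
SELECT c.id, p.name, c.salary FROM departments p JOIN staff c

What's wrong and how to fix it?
Bug: JOIN with no ON clause produces a cartesian product; every staff row pairs with every departments row

Fix: Specify the join condition linking the foreign key to the parent id

Corrected query:
SELECT c.id, p.name, c.salary FROM departments p JOIN staff c ON c.dept_id = p.id

Result:
id | name      | salary
---+-----------+-------
1  | HR        | 103605
2  | Marketing | 115069
3  | Legal     | 42202 
4  | Legal     | 96828 
5  | Legal     | 62021 
6  | HR        | 73486 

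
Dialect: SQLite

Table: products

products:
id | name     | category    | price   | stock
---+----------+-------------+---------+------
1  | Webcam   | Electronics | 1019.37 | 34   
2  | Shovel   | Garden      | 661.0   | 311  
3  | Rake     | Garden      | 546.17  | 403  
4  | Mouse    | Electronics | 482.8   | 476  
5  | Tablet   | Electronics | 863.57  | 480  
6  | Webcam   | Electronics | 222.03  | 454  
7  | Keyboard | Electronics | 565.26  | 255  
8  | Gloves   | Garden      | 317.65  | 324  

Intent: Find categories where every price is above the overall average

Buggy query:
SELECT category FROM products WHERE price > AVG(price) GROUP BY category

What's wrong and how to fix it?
Bug: WHERE evaluates per row before aggregation, so AVG() is unavailable

Fix: Use a subquery for AVG and a HAVING MIN(...) filter so the condition holds for every row in the group

Corrected query:
SELECT category FROM products GROUP BY category HAVING MIN(price) > (SELECT AVG(price) FROM products)

Result:
(no rows)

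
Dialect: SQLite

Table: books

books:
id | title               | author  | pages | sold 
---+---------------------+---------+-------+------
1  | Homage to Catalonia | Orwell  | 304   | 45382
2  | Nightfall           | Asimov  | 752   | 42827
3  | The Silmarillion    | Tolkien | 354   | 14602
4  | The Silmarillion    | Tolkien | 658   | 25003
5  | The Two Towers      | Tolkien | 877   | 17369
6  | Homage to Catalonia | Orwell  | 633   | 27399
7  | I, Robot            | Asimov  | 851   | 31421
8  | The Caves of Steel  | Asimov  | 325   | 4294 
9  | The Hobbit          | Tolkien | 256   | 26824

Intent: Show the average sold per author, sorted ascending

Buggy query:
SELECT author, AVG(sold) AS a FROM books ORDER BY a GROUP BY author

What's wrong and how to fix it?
Bug: ORDER BY appears before GROUP BY; SQL clause order requires GROUP BY first

Fix: Move ORDER BY to the end, after GROUP BY

Corrected query:
SELECT author, AVG(sold) AS a FROM books GROUP BY author ORDER BY a

Result:
author  | a           
--------+-------------
Tolkien | 20949.5     
Asimov  | 26180.666667
Orwell  | 36390.5     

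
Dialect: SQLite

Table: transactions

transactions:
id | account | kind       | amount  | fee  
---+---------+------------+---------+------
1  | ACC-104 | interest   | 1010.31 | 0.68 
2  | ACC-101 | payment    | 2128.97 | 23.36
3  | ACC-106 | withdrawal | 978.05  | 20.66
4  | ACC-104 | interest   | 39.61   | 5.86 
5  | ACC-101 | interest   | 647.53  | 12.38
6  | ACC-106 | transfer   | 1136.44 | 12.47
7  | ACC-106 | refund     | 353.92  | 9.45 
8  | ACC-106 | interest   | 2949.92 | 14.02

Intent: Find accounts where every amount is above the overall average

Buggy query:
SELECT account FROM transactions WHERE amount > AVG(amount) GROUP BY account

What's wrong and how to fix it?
Bug: WHERE evaluates per row before aggregation, so AVG() is unavailable

Fix: Use a subquery for AVG and a HAVING MIN(...) filter so the condition holds for every row in the group

Corrected query:
SELECT account FROM transactions GROUP BY account HAVING MIN(amount) > (SELECT AVG(amount) FROM transactions)

Result:
(no rows)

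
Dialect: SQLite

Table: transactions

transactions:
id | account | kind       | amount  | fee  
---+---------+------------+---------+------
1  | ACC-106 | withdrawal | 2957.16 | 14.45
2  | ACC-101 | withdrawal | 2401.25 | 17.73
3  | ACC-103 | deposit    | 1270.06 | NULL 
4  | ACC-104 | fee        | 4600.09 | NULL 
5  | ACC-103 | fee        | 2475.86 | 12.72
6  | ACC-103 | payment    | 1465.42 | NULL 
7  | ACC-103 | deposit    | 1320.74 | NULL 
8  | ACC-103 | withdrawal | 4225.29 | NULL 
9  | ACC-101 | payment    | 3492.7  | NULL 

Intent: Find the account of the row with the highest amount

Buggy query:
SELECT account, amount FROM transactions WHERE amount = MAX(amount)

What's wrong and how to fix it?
Bug: MAX(amount) is an aggregate and cannot be used directly in WHERE

Fix: Use a subquery: WHERE amount = (SELECT MAX(amount) FROM transactions)

Corrected query:
SELECT account, amount FROM transactions WHERE amount = (SELECT MAX(amount) FROM transactions)

Result:
account | amount 
--------+--------
ACC-104 | 4600.09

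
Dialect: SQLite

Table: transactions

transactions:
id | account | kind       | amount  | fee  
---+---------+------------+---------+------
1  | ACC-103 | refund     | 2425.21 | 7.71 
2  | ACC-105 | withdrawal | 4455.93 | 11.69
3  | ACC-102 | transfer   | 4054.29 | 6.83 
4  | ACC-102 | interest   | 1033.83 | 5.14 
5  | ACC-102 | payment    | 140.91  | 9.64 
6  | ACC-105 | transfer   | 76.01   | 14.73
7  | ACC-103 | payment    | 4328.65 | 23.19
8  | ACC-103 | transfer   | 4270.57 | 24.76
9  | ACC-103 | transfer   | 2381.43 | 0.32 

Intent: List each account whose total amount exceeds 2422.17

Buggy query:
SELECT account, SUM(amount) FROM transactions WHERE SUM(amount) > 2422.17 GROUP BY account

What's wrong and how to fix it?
Bug: Aggregate functions cannot appear in a WHERE clause

Fix: Move the aggregate condition to a HAVING clause

Corrected query:
SELECT account, SUM(amount) FROM transactions GROUP BY account HAVING SUM(amount) > 2422.17

Result:
account | SUM(amount)
--------+------------
ACC-102 | 5229.03    
ACC-103 | 13405.86   
ACC-105 | 4531.94    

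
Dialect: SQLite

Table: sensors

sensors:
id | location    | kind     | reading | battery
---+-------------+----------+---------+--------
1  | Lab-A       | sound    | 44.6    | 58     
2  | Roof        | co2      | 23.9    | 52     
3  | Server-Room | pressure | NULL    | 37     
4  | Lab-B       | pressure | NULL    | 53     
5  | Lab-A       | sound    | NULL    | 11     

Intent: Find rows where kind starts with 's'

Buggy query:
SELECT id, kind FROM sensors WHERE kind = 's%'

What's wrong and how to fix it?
Bug: Wildcards only work with LIKE; '=' treats '%' as a literal character

Fix: Use LIKE for wildcard pattern matching

Corrected query:
SELECT id, kind FROM sensors WHERE kind LIKE 's%'

Result:
id | kind 
---+------
1  | sound
5  | sound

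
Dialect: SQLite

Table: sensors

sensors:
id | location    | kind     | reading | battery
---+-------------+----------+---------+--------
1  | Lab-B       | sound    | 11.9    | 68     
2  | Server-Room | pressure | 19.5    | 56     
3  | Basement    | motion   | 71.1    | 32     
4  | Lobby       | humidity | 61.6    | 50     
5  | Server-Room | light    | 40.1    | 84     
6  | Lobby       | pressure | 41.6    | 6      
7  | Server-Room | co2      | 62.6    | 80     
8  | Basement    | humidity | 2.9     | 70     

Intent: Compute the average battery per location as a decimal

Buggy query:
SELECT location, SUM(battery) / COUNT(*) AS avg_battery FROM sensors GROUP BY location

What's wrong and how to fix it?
Bug: SUM(battery) and COUNT(*) are both integers; the division truncates the fractional part

Fix: Cast one side to REAL so the division keeps the fractional part

Corrected query:
SELECT location, SUM(battery) * 1.0 / COUNT(*) AS avg_battery FROM sensors GROUP BY location

Result:
location    | avg_battery
------------+------------
Basement    | 51         
Lab-B       | 68         
Lobby       | 28         
Server-Room | 73.333333  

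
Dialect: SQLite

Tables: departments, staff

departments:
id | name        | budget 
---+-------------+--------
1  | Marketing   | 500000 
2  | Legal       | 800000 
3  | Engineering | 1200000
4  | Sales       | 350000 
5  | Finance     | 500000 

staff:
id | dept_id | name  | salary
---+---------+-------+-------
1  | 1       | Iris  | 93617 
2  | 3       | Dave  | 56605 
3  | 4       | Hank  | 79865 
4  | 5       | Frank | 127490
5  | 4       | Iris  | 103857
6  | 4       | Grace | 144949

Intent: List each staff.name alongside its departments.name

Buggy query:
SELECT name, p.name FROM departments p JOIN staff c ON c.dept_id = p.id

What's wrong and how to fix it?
Bug: Both tables have a 'name' column; the unqualified reference is ambiguous

Fix: Prefix ambiguous columns with the table alias

Corrected query:
SELECT c.name, p.name FROM departments p JOIN staff c ON c.dept_id = p.id

Result:
name  | name       
------+------------
Iris  | Marketing  
Dave  | Engineering
Hank  | Sales      
Frank | Finance    
Iris  | Sales      
Grace | Sales      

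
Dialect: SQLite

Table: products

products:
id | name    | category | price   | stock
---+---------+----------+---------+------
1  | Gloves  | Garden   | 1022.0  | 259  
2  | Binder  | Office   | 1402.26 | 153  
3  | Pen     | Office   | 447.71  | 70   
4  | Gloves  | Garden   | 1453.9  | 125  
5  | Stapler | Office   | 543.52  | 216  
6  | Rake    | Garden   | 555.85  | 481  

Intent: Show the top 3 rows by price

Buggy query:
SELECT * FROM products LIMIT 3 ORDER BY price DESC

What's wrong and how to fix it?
Bug: ORDER BY cannot follow LIMIT; LIMIT is the final clause

Fix: Sort with ORDER BY, then apply LIMIT

Corrected query:
SELECT * FROM products ORDER BY price DESC LIMIT 3

Result:
id | name   | category | price   | stock
---+--------+----------+---------+------
4  | Gloves | Garden   | 1453.9  | 125  
2  | Binder | Office   | 1402.26 | 153  
1  | Gloves | Garden   | 1022    | 259  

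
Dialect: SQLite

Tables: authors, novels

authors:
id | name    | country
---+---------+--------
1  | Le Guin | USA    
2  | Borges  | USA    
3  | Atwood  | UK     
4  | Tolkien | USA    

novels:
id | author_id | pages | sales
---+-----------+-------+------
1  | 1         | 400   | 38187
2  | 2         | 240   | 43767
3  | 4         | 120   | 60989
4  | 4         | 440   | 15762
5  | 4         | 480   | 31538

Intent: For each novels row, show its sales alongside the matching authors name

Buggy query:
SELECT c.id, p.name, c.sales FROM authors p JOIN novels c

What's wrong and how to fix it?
Bug: JOIN with no ON clause produces a cartesian product; every novels row pairs with every authors row

Fix: Add ON c.author_id = p.id to the JOIN

Corrected query:
SELECT c.id, p.name, c.sales FROM authors p JOIN novels c ON c.author_id = p.id

Result:
id | name    | sales
---+---------+------
1  | Le Guin | 38187
2  | Borges  | 43767
3  | Tolkien | 60989
4  | Tolkien | 15762
5  | Tolkien | 31538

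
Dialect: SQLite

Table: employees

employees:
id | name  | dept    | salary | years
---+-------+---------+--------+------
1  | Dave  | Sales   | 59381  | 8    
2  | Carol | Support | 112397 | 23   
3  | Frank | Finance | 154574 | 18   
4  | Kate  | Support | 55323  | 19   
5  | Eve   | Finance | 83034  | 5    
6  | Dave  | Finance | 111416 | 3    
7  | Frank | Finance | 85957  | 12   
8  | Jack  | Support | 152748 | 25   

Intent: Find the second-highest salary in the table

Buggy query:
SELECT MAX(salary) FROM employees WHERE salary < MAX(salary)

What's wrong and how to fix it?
Bug: The inner MAX is an aggregate inside WHERE, which is not allowed

Fix: Compute the overall MAX in a subquery, then take MAX of rows below it

Corrected query:
SELECT MAX(salary) FROM employees WHERE salary < (SELECT MAX(salary) FROM employees)

Result:
MAX(salary)
-----------
152748     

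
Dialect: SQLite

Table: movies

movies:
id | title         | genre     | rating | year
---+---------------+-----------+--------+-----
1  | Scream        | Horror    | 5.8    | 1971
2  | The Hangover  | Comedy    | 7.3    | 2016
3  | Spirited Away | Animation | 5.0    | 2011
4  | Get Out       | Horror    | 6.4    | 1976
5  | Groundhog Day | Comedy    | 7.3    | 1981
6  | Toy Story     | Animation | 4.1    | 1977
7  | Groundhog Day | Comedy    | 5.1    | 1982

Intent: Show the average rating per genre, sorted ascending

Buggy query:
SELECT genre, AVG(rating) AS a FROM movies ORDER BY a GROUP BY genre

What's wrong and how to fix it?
Bug: ORDER BY appears before GROUP BY; SQL clause order requires GROUP BY first

Fix: Move ORDER BY to the end, after GROUP BY

Corrected query:
SELECT genre, AVG(rating) AS a FROM movies GROUP BY genre ORDER BY a

Result:
genre     | a       
----------+---------
Animation | 4.55    
Horror    | 6.1     
Comedy    | 6.566667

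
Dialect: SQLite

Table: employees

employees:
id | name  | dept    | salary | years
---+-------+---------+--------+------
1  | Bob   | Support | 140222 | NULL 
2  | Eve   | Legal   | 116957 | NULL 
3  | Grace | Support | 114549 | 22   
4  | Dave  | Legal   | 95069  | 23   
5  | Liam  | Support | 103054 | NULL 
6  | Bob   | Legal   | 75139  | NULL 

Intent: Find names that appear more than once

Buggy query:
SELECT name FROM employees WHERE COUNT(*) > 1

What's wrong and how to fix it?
Bug: WHERE can't reference COUNT(*); aggregates are computed after WHERE

Fix: Group first, then use HAVING for the count condition

Corrected query:
SELECT name FROM employees GROUP BY name HAVING COUNT(*) > 1

Result:
name
----
Bob 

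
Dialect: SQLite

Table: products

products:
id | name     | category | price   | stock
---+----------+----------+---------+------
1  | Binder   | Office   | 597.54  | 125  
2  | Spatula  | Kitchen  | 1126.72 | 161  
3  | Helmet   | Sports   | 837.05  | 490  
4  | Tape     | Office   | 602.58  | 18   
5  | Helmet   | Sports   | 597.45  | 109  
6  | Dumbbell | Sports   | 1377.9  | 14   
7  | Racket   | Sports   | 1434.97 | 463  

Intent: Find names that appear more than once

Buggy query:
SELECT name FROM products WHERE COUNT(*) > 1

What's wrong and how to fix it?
Bug: WHERE can't reference COUNT(*); aggregates are computed after WHERE

Fix: Group first, then use HAVING for the count condition

Corrected query:
SELECT name FROM products GROUP BY name HAVING COUNT(*) > 1

Result:
name  
------
Helmet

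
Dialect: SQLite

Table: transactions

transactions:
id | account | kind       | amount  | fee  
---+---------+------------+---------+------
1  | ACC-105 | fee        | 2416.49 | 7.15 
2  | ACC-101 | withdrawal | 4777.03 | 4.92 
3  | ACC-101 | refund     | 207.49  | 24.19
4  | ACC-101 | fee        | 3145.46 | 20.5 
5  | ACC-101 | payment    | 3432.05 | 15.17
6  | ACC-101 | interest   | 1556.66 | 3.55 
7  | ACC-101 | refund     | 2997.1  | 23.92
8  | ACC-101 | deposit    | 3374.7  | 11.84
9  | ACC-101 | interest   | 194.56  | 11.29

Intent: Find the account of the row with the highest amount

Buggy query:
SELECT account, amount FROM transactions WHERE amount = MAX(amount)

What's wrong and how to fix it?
Bug: WHERE is evaluated per row; an aggregate over the whole table isn't defined there

Fix: Use a subquery: WHERE amount = (SELECT MAX(amount) FROM transactions)

Corrected query:
SELECT account, amount FROM transactions WHERE amount = (SELECT MAX(amount) FROM transactions)

Result:
account | amount 
--------+--------
ACC-101 | 4777.03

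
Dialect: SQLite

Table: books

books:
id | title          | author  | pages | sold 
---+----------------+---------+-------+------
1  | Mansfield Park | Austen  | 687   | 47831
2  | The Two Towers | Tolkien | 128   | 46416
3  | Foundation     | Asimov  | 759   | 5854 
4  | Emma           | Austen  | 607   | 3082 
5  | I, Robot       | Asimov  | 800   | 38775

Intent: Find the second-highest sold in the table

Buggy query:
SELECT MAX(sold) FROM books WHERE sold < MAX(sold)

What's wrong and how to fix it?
Bug: MAX(sold) on the right of the comparison is an aggregate-in-WHERE error

Fix: Put the inner MAX in a scalar subquery

Corrected query:
SELECT MAX(sold) FROM books WHERE sold < (SELECT MAX(sold) FROM books)

Result:
MAX(sold)
---------
46416    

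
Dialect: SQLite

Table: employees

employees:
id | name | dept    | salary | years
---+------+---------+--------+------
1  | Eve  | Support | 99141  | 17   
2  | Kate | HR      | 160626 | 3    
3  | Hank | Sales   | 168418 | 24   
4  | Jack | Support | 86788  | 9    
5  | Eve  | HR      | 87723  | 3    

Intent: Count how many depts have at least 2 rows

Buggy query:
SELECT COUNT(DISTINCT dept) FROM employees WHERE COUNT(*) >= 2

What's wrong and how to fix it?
Bug: WHERE filters individual rows, not groups, so a group-level COUNT is invalid there

Fix: Use a subquery that GROUPs and filters with HAVING, then count its rows

Corrected query:
SELECT COUNT(*) FROM (SELECT dept FROM employees GROUP BY dept HAVING COUNT(*) >= 2)

Result:
COUNT(*)
--------
2       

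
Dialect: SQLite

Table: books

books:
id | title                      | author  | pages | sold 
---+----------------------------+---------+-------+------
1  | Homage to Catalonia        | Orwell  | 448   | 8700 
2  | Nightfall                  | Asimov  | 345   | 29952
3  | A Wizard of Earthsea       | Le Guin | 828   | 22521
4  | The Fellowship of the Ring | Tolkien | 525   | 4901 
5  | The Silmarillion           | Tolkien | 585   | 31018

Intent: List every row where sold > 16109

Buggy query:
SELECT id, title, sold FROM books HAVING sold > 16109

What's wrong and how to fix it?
Bug: This is a non-aggregate query (no GROUP BY, no aggregates), so in SQLite the HAVING clause is invalid here; a row-level condition belongs in WHERE

Fix: Replace HAVING with WHERE since the condition applies to individual rows

Corrected query:
SELECT id, title, sold FROM books WHERE sold > 16109

Result:
id | title                | sold 
---+----------------------+------
2  | Nightfall            | 29952
3  | A Wizard of Earthsea | 22521
5  | The Silmarillion     | 31018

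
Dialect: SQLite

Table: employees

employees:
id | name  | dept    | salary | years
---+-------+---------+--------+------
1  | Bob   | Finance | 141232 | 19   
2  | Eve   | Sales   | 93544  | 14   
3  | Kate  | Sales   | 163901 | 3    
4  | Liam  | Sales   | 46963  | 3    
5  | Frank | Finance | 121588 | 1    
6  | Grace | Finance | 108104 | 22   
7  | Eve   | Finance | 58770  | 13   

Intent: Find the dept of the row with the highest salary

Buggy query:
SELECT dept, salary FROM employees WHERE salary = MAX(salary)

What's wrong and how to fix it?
Bug: MAX(salary) is an aggregate and cannot be used directly in WHERE

Fix: Use a subquery: WHERE salary = (SELECT MAX(salary) FROM employees)

Corrected query:
SELECT dept, salary FROM employees WHERE salary = (SELECT MAX(salary) FROM employees)

Result:
dept  | salary
------+-------
Sales | 163901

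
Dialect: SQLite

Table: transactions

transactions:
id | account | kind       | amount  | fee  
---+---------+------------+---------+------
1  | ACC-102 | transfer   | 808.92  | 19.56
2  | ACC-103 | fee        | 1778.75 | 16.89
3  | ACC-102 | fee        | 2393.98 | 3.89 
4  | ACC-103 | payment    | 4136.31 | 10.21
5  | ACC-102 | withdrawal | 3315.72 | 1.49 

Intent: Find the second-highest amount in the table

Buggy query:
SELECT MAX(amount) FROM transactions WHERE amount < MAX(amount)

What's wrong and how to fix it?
Bug: The inner MAX is an aggregate inside WHERE, which is not allowed

Fix: Put the inner MAX in a scalar subquery

Corrected query:
SELECT MAX(amount) FROM transactions WHERE amount < (SELECT MAX(amount) FROM transactions)

Result:
MAX(amount)
-----------
3315.72    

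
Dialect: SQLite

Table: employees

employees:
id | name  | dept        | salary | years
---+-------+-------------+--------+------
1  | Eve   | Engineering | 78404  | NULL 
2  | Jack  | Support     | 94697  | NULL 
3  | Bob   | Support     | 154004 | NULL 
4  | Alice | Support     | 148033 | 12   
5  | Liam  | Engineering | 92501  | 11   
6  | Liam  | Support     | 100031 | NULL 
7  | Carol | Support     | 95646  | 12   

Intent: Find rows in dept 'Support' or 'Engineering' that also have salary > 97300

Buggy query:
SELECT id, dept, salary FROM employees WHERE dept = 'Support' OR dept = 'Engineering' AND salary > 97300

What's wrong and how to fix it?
Bug: AND binds tighter than OR, so this parses as dept = 'Support' OR (dept = 'Engineering' AND salary > 97300)

Fix: Group the OR with parentheses (or use IN), then AND the threshold

Corrected query:
SELECT id, dept, salary FROM employees WHERE (dept = 'Support' OR dept = 'Engineering') AND salary > 97300

Result:
id | dept    | salary
---+---------+-------
3  | Support | 154004
4  | Support | 148033
6  | Support | 100031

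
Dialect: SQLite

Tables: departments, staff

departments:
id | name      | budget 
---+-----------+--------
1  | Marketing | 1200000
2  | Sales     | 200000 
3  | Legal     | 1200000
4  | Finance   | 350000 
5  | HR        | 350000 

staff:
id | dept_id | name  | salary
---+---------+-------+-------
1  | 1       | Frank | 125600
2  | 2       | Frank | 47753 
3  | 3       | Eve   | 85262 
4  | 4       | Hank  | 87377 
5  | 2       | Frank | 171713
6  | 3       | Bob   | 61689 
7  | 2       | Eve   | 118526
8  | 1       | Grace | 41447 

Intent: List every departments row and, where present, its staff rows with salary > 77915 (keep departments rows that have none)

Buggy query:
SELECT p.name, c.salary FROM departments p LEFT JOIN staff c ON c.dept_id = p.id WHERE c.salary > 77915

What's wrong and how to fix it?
Bug: A WHERE condition on the right-hand table after LEFT JOIN drops unmatched parents

Fix: Move the right-table condition into the ON clause so unmatched parents are kept

Corrected query:
SELECT p.name, c.salary FROM departments p LEFT JOIN staff c ON c.dept_id = p.id AND c.salary > 77915

Result:
name      | salary
----------+-------
Marketing | 125600
Sales     | 118526
Sales     | 171713
Legal     | 85262 
Finance   | 87377 
HR        | NULL  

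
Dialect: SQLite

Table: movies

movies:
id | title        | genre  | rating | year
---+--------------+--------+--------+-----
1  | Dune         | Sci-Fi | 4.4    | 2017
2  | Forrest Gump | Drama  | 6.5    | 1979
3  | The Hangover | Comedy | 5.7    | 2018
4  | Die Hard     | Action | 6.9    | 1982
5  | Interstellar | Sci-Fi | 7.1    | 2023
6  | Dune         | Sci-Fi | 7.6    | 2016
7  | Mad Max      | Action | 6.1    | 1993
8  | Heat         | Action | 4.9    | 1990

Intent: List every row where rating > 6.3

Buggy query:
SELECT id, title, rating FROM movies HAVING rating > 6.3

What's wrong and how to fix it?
Bug: This is a non-aggregate query (no GROUP BY, no aggregates), so in SQLite the HAVING clause is invalid here; a row-level condition belongs in WHERE

Fix: Use WHERE for row-level filtering

Corrected query:
SELECT id, title, rating FROM movies WHERE rating > 6.3

Result:
id | title        | rating
---+--------------+-------
2  | Forrest Gump | 6.5   
4  | Die Hard     | 6.9   
5  | Interstellar | 7.1   
6  | Dune         | 7.6   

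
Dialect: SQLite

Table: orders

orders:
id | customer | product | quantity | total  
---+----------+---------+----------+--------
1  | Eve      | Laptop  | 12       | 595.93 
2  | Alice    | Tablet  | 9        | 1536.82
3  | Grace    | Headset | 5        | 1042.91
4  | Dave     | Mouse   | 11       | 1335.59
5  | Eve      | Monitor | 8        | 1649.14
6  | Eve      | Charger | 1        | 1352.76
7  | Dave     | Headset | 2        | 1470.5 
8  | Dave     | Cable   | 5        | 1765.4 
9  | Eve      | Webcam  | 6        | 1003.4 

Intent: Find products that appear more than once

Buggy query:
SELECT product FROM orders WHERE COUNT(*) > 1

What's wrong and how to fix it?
Bug: COUNT(*) is an aggregate and cannot be used in WHERE

Fix: GROUP BY product, then filter groups with HAVING COUNT(*) > 1

Corrected query:
SELECT product FROM orders GROUP BY product HAVING COUNT(*) > 1

Result:
product
-------
Headset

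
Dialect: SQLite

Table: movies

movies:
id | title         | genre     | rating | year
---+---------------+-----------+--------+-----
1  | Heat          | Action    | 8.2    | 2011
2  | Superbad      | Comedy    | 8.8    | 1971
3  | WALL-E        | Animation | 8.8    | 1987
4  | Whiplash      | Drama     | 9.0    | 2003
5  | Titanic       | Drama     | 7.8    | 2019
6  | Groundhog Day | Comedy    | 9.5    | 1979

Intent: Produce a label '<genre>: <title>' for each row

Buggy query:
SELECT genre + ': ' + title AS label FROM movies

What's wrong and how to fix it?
Bug: SQLite uses || for string concatenation; + coerces text to numbers (yielding 0)

Fix: Replace + with || to concatenate text

Corrected query:
SELECT genre || ': ' || title AS label FROM movies

Result:
label                
---------------------
Action: Heat         
Comedy: Superbad     
Animation: WALL-E    
Drama: Whiplash      
Drama: Titanic       
Comedy: Groundhog Day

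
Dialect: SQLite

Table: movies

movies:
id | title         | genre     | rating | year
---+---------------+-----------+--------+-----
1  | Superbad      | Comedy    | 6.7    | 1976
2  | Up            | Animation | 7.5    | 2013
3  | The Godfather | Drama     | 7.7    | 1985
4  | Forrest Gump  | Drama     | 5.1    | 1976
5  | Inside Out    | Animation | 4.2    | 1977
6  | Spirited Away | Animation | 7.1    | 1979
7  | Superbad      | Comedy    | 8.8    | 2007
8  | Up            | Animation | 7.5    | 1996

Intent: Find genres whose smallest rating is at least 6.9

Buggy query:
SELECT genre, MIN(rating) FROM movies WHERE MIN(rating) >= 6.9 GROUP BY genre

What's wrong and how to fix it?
Bug: Aggregates like MIN are computed per group after WHERE runs

Fix: Replace WHERE with HAVING after the GROUP BY

Corrected query:
SELECT genre, MIN(rating) FROM movies GROUP BY genre HAVING MIN(rating) >= 6.9

Result:
(no rows)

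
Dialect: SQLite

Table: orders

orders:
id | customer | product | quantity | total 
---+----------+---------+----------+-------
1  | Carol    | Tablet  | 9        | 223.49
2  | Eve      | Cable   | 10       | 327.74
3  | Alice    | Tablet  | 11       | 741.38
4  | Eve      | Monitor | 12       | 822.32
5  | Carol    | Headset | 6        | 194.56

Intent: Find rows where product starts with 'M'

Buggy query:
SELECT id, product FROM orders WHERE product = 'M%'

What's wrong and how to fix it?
Bug: '=' compares the literal string including the % character; pattern matching needs LIKE

Fix: Replace '=' with LIKE so 'M%' is treated as a pattern

Corrected query:
SELECT id, product FROM orders WHERE product LIKE 'M%'

Result:
id | product
---+--------
4  | Monitor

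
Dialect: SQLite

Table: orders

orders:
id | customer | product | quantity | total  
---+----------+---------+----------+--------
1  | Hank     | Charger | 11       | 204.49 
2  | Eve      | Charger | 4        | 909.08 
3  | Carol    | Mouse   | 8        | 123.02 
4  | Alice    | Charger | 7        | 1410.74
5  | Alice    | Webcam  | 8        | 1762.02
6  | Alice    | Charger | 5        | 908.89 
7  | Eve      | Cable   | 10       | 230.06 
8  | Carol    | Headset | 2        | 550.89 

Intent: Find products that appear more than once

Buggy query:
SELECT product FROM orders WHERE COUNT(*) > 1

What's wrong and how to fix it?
Bug: COUNT(*) is an aggregate and cannot be used in WHERE

Fix: GROUP BY product, then filter groups with HAVING COUNT(*) > 1

Corrected query:
SELECT product FROM orders GROUP BY product HAVING COUNT(*) > 1

Result:
product
-------
Charger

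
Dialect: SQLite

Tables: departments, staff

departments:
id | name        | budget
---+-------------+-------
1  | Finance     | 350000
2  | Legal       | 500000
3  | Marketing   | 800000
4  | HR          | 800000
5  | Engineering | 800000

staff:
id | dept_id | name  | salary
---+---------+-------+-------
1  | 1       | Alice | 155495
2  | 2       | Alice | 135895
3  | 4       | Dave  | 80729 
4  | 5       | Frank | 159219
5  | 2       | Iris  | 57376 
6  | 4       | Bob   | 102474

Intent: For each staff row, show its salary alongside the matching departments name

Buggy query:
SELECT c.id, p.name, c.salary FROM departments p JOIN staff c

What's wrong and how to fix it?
Bug: Missing join condition: each staff row is matched to all departments rows instead of just its own

Fix: Specify the join condition linking the foreign key to the parent id

Corrected query:
SELECT c.id, p.name, c.salary FROM departments p JOIN staff c ON c.dept_id = p.id

Result:
id | name        | salary
---+-------------+-------
1  | Finance     | 155495
2  | Legal       | 135895
3  | HR          | 80729 
4  | Engineering | 159219
5  | Legal       | 57376 
6  | HR          | 102474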